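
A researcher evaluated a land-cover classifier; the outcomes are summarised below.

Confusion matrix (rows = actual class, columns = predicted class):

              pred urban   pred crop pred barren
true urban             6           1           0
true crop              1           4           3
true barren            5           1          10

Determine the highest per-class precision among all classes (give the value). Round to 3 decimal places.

Per-class precision (TP/(TP+FP)):
  urban: TP=6, FP=1+5=6 → 6/12 = 0.5000
  crop: TP=4, FP=1+1=2 → 4/6 = 0.6667
  barren: TP=10, FP=0+3=3 → 10/13 = 0.7692
Highest is class 'barren' with precision = 0.769.

0.769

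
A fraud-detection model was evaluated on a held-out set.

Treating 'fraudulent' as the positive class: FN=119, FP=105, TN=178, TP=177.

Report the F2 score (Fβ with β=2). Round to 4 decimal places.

0.6037

Fβ = (1+β²)·TP / ((1+β²)·TP + β²·FN + FP), with β²=4
= 5·177 / (5·177 + 4·119 + 105) = 0.6037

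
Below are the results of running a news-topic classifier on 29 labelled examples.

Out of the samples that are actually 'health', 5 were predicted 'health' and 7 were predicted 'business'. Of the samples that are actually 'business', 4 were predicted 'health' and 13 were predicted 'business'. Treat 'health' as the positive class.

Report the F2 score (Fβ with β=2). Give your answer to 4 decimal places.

0.4386

Fβ = (1+β²)·TP / ((1+β²)·TP + β²·FN + FP), with β²=4
= 5·5 / (5·5 + 4·7 + 4) = 0.4386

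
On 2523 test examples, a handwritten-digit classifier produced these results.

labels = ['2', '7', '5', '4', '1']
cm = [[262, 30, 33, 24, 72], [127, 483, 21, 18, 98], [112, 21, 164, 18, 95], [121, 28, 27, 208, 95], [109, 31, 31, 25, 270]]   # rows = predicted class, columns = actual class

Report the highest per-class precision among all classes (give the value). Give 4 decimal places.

0.6466

Per-class precision (TP/(TP+FP)):
  2: TP=262, FP=30+33+24+72=159 → 262/421 = 0.62233
  7: TP=483, FP=127+21+18+98=264 → 483/747 = 0.64659
  5: TP=164, FP=112+21+18+95=246 → 164/410 = 0.40000
  4: TP=208, FP=121+28+27+95=271 → 208/479 = 0.43424
  1: TP=270, FP=109+31+31+25=196 → 270/466 = 0.57940
Highest is class '7' with precision = 0.6466.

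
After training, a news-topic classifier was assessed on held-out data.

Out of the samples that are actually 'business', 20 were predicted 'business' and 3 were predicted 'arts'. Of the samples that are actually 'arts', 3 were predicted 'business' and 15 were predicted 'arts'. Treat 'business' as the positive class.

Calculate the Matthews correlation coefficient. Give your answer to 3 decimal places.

0.703

MCC = (TP·TN − FP·FN) / √((TP+FP)(TP+FN)(TN+FP)(TN+FN))
Numerator = 20·15 − 3·3 = 291
Denominator = √(23·23·18·18) = √171396 = 414.0000
MCC = 291 / 414.0000 = 0.703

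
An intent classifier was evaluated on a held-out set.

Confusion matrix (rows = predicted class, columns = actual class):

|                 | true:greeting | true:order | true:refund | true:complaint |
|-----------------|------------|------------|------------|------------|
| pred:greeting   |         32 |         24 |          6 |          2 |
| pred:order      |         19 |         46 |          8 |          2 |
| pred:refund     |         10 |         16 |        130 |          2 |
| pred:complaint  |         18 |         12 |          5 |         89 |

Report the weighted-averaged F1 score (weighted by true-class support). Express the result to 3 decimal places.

Per-class F1 score (2·TP/(2·TP+FP+FN)):
  greeting: TP=32, FP=24+6+2=32, FN=19+10+18=47 → 64/143 = 0.4476
  order: TP=46, FP=19+8+2=29, FN=24+16+12=52 → 92/173 = 0.5318
  refund: TP=130, FP=10+16+2=28, FN=6+8+5=19 → 260/307 = 0.8469
  complaint: TP=89, FP=18+12+5=35, FN=2+2+2=6 → 178/219 = 0.8128
Weighted-F1 score = Σ (supportᵢ/N)·F1 scoreᵢ with N=421: (79/421)·0.4476 + (98/421)·0.5318 + (149/421)·0.8469 + (95/421)·0.8128 = 0.691

0.691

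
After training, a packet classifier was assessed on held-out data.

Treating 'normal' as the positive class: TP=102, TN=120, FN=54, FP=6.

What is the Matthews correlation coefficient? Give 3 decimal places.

0.620

MCC = (TP·TN − FP·FN) / √((TP+FP)(TP+FN)(TN+FP)(TN+FN))
Numerator = 102·120 − 6·54 = 11916
Denominator = √(108·156·126·174) = √369375552 = 19219.1455
MCC = 11916 / 19219.1455 = 0.620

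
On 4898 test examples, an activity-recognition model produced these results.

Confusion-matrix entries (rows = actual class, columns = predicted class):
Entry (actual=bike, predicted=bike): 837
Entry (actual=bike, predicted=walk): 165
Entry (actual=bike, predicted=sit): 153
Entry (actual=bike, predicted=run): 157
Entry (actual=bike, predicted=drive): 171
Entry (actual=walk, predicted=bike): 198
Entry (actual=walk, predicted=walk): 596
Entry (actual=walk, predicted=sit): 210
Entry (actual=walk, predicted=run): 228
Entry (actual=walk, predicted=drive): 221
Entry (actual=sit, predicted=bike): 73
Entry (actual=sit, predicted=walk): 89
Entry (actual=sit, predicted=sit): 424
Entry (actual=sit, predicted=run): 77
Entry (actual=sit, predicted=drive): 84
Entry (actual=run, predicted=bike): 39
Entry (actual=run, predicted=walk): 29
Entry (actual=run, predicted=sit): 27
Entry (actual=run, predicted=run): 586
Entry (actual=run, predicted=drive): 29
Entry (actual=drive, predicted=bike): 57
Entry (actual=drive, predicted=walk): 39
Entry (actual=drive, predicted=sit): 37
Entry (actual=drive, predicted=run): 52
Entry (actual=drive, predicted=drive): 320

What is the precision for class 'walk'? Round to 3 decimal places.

0.649

precision = TP/(TP+FP).
walk: TP=596, FP=165+89+29+39=322 → 596/918 = 0.6492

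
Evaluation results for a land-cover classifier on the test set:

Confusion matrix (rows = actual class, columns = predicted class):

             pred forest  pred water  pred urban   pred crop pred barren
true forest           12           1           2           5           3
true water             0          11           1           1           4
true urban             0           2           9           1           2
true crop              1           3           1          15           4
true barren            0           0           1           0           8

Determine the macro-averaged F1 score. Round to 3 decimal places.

Per-class F1 score (2·TP/(2·TP+FP+FN)):
  forest: TP=12, FP=0+0+1+0=1, FN=1+2+5+3=11 → 24/36 = 0.6667
  water: TP=11, FP=1+2+3+0=6, FN=0+1+1+4=6 → 22/34 = 0.6471
  urban: TP=9, FP=2+1+1+1=5, FN=0+2+1+2=5 → 18/28 = 0.6429
  crop: TP=15, FP=5+1+1+0=7, FN=1+3+1+4=9 → 30/46 = 0.6522
  barren: TP=8, FP=3+4+2+4=13, FN=0+0+1+0=1 → 16/30 = 0.5333
Macro-F1 score = mean = (0.6667 + 0.6471 + 0.6429 + 0.6522 + 0.5333) / 5 = 0.628

0.628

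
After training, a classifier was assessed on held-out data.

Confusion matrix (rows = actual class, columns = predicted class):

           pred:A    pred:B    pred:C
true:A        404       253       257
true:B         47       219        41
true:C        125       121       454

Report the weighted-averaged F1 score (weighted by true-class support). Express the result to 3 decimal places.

Per-class F1 score (2·TP/(2·TP+FP+FN)):
  A: TP=404, FP=47+125=172, FN=253+257=510 → 808/1490 = 0.5423
  B: TP=219, FP=253+121=374, FN=47+41=88 → 438/900 = 0.4867
  C: TP=454, FP=257+41=298, FN=125+121=246 → 908/1452 = 0.6253
Weighted-F1 score = Σ (supportᵢ/N)·F1 scoreᵢ with N=1921: (914/1921)·0.5423 + (307/1921)·0.4867 + (700/1921)·0.6253 = 0.564

0.564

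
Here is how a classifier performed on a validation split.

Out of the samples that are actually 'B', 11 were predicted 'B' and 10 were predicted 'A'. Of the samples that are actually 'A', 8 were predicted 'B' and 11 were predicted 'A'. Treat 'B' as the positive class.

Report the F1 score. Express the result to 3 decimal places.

0.550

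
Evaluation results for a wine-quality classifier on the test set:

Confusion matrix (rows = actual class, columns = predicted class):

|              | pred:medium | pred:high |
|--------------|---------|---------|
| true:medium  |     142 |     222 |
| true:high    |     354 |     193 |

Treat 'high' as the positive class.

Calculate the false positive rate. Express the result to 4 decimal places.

FPR = FP/(FP+TN) = 222/(222+142) = 0.6099

0.6099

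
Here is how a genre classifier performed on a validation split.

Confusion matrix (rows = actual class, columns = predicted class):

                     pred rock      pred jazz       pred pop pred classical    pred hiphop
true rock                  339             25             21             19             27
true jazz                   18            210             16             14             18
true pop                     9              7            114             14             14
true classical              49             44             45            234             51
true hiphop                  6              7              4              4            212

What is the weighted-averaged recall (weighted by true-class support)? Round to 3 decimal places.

0.729

Per-class recall (TP/(TP+FN)):
  rock: TP=339, FN=25+21+19+27=92 → 339/431 = 0.7865
  jazz: TP=210, FN=18+16+14+18=66 → 210/276 = 0.7609
  pop: TP=114, FN=9+7+14+14=44 → 114/158 = 0.7215
  classical: TP=234, FN=49+44+45+51=189 → 234/423 = 0.5532
  hiphop: TP=212, FN=6+7+4+4=21 → 212/233 = 0.9099
Weighted-recall = Σ (supportᵢ/N)·recallᵢ with N=1521: (431/1521)·0.7865 + (276/1521)·0.7609 + (158/1521)·0.7215 + (423/1521)·0.5532 + (233/1521)·0.9099 = 0.729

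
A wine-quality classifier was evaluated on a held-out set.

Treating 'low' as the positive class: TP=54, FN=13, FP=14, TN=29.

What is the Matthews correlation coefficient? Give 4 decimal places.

MCC = (TP·TN − FP·FN) / √((TP+FP)(TP+FN)(TN+FP)(TN+FN))
Numerator = 54·29 − 14·13 = 1384
Denominator = √(68·67·43·42) = √8228136 = 2868.4728
MCC = 1384 / 2868.4728 = 0.4825

0.4825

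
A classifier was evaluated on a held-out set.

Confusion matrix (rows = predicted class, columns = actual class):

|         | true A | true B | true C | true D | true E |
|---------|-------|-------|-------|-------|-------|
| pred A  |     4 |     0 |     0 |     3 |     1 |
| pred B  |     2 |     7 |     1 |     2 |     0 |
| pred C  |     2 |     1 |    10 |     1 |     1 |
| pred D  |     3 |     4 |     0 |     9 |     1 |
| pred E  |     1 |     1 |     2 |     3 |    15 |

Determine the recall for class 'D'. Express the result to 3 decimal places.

0.500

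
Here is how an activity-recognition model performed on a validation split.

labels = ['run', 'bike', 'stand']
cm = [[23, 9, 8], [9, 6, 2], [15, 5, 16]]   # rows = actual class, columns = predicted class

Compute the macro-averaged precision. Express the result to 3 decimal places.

0.468

Per-class precision (TP/(TP+FP)):
  run: TP=23, FP=9+15=24 → 23/47 = 0.4894
  bike: TP=6, FP=9+5=14 → 6/20 = 0.3000
  stand: TP=16, FP=8+2=10 → 16/26 = 0.6154
Macro-precision = mean = (0.4894 + 0.3000 + 0.6154) / 3 = 0.468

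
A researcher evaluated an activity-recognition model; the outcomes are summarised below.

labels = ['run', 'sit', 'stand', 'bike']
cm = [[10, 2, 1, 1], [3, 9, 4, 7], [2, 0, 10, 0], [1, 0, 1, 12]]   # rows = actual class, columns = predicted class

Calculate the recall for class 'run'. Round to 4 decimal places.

0.7143

Treat 'run' as positive and all other classes as negative.
recall = TP/(TP+FN).
run: TP=10, FN=2+1+1=4 → 10/14 = 0.71429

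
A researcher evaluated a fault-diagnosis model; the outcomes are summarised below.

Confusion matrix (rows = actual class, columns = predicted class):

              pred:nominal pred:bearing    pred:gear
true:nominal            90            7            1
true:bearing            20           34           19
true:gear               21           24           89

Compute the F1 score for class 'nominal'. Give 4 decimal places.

F1 score = 2·TP/(2·TP+FP+FN).
nominal: TP=90, FP=20+21=41, FN=7+1=8 → 180/229 = 0.78603

0.7860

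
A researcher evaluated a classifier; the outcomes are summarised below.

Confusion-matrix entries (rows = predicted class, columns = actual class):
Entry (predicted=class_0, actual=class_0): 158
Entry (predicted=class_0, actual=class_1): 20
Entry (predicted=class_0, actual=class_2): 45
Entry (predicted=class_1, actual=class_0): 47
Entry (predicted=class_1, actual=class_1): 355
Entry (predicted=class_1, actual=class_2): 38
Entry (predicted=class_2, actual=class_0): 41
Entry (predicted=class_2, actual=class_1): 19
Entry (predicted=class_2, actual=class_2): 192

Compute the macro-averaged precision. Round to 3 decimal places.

Per-class precision (TP/(TP+FP)):
  class_0: TP=158, FP=20+45=65 → 158/223 = 0.7085
  class_1: TP=355, FP=47+38=85 → 355/440 = 0.8068
  class_2: TP=192, FP=41+19=60 → 192/252 = 0.7619
Macro-precision = mean = (0.7085 + 0.8068 + 0.7619) / 3 = 0.759

0.759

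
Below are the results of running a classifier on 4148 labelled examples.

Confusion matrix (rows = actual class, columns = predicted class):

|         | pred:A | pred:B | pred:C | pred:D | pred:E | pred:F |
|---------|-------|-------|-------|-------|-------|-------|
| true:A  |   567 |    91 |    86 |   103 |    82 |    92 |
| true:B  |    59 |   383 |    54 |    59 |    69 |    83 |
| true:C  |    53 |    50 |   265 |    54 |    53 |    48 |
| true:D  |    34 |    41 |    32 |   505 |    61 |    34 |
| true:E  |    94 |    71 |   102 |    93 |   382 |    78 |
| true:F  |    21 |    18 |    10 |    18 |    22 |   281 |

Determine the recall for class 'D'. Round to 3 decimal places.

0.714

Take TP from the diagonal, FP from the rest of the 'D' prediction marginal, FN from the rest of the 'D' actual marginal.
recall = TP/(TP+FN).
D: TP=505, FN=34+41+32+61+34=202 → 505/707 = 0.7143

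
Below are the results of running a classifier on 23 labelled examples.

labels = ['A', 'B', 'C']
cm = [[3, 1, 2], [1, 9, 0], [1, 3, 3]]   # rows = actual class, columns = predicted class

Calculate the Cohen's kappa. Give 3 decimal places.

0.449

Observed agreement pₒ = trace/N = 15/23 = 0.6522
Expected agreement pₑ = Σ (rowᵢ·colᵢ)/N² = (6·5 + 10·13 + 7·5)/23² = 0.3686
κ = (pₒ − pₑ)/(1 − pₑ) = (0.6522 − 0.3686)/(1 − 0.3686) = 0.449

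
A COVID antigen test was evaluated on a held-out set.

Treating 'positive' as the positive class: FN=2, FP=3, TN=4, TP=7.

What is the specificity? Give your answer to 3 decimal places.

0.571

Specificity = TN/(TN+FP) = 4/(4+3) = 0.571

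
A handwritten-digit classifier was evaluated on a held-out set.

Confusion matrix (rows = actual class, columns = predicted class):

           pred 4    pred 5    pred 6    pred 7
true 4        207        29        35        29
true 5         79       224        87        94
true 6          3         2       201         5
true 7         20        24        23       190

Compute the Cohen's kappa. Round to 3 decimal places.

0.546

Observed agreement pₒ = trace/N = 822/1252 = 0.6565
Expected agreement pₑ = Σ (rowᵢ·colᵢ)/N² = (300·309 + 484·279 + 211·346 + 257·318)/1252² = 0.2440
κ = (pₒ − pₑ)/(1 − pₑ) = (0.6565 − 0.2440)/(1 − 0.2440) = 0.546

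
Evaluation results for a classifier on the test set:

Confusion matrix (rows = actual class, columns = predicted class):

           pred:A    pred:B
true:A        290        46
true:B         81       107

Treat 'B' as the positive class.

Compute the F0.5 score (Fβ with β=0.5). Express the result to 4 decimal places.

0.6688

Fβ = (1+β²)·TP / ((1+β²)·TP + β²·FN + FP), with β²=1/4
= 1.25·107 / (1.25·107 + 0.25·81 + 46) = 0.6688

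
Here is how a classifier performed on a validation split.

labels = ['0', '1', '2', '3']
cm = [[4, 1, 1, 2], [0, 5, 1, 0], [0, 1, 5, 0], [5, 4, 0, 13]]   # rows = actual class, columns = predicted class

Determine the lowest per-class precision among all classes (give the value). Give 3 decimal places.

Per-class precision (TP/(TP+FP)):
  0: TP=4, FP=0+0+5=5 → 4/9 = 0.4444
  1: TP=5, FP=1+1+4=6 → 5/11 = 0.4545
  2: TP=5, FP=1+1+0=2 → 5/7 = 0.7143
  3: TP=13, FP=2+0+0=2 → 13/15 = 0.8667
Lowest is class '0' with precision = 0.444.

0.444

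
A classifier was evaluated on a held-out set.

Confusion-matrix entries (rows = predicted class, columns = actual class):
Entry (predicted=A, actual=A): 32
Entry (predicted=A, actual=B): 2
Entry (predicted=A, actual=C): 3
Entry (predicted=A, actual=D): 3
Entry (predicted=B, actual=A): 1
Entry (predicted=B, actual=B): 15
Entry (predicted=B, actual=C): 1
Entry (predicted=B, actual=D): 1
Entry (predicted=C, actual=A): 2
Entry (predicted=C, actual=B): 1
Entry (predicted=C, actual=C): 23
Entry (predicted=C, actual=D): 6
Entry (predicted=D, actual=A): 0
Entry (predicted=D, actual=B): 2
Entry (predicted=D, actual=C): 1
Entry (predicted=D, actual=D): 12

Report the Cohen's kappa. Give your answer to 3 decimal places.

Observed agreement pₒ = trace/N = 82/105 = 0.7810
Expected agreement pₑ = Σ (rowᵢ·colᵢ)/N² = (35·40 + 20·18 + 28·32 + 22·15)/105² = 0.2708
κ = (pₒ − pₑ)/(1 − pₑ) = (0.7810 − 0.2708)/(1 − 0.2708) = 0.700

0.700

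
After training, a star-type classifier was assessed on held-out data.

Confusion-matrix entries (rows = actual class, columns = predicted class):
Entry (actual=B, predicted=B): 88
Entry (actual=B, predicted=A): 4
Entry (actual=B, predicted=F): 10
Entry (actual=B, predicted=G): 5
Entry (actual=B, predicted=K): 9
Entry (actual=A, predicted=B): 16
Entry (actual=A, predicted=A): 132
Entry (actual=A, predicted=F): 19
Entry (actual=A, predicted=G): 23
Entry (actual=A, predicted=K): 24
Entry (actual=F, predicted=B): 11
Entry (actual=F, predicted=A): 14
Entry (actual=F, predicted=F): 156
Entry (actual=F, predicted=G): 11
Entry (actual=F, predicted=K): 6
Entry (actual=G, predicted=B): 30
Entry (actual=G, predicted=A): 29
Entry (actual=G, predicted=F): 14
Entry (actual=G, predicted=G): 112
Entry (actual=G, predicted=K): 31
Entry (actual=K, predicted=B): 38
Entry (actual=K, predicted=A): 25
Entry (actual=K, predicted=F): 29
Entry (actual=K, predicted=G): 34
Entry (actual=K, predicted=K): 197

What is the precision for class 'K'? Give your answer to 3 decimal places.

0.738

One-vs-rest for 'K': TP = diagonal; FP = other classes predicted 'K'; FN = 'K' predicted as other.
precision = TP/(TP+FP).
K: TP=197, FP=9+24+6+31=70 → 197/267 = 0.7378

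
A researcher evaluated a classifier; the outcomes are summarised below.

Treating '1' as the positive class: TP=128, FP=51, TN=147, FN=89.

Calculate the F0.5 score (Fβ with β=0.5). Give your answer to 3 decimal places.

0.686

Fβ = (1+β²)·TP / ((1+β²)·TP + β²·FN + FP), with β²=1/4
= 1.25·128 / (1.25·128 + 0.25·89 + 51) = 0.686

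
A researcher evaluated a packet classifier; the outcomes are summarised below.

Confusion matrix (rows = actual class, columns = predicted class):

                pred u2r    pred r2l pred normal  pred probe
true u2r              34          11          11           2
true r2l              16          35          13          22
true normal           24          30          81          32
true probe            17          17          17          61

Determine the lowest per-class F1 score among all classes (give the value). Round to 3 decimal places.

Per-class F1 score (2·TP/(2·TP+FP+FN)):
  u2r: TP=34, FP=16+24+17=57, FN=11+11+2=24 → 68/149 = 0.4564
  r2l: TP=35, FP=11+30+17=58, FN=16+13+22=51 → 70/179 = 0.3911
  normal: TP=81, FP=11+13+17=41, FN=24+30+32=86 → 162/289 = 0.5606
  probe: TP=61, FP=2+22+32=56, FN=17+17+17=51 → 122/229 = 0.5328
Lowest is class 'r2l' with F1 score = 0.391.

0.391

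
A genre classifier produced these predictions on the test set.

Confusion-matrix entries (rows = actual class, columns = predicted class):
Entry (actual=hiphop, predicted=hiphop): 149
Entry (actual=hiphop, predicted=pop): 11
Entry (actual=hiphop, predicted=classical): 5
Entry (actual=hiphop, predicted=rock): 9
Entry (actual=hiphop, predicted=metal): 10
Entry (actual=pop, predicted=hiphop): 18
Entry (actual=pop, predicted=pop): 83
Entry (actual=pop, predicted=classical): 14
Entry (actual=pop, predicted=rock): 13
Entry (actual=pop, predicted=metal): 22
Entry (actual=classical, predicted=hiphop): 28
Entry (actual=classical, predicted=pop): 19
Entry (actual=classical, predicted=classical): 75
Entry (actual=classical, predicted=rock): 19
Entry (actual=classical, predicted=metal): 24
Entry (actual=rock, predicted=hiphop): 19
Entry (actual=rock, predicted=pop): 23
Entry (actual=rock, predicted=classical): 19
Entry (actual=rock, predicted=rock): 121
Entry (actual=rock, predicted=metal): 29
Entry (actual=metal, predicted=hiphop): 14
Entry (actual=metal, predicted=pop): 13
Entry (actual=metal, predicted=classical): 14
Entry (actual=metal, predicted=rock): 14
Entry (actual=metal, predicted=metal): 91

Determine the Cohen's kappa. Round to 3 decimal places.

Observed agreement pₒ = trace/N = 519/856 = 0.6063
Expected agreement pₑ = Σ (rowᵢ·colᵢ)/N² = (184·228 + 150·149 + 165·127 + 211·176 + 146·176)/856² = 0.2021
κ = (pₒ − pₑ)/(1 − pₑ) = (0.6063 − 0.2021)/(1 − 0.2021) = 0.507

0.507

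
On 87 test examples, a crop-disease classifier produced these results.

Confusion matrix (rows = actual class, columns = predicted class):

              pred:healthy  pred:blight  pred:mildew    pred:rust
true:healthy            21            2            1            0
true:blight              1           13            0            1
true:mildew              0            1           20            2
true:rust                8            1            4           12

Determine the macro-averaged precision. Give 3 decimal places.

0.766

Per-class precision (TP/(TP+FP)):
  healthy: TP=21, FP=1+0+8=9 → 21/30 = 0.7000
  blight: TP=13, FP=2+1+1=4 → 13/17 = 0.7647
  mildew: TP=20, FP=1+0+4=5 → 20/25 = 0.8000
  rust: TP=12, FP=0+1+2=3 → 12/15 = 0.8000
Macro-precision = mean = (0.7000 + 0.7647 + 0.8000 + 0.8000) / 4 = 0.766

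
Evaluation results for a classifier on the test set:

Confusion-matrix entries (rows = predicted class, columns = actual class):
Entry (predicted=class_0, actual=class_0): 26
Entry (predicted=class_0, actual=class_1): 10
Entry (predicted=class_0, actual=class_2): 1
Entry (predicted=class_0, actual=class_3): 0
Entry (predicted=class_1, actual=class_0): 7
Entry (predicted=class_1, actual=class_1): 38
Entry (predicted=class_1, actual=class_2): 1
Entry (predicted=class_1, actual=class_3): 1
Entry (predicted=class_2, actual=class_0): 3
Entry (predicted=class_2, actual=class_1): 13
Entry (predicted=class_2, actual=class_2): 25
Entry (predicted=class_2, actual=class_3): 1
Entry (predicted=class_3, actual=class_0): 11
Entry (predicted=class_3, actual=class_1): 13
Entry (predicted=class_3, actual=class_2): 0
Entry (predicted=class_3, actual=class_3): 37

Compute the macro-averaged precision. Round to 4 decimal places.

0.6783

Per-class precision (TP/(TP+FP)):
  class_0: TP=26, FP=10+1+0=11 → 26/37 = 0.70270
  class_1: TP=38, FP=7+1+1=9 → 38/47 = 0.80851
  class_2: TP=25, FP=3+13+1=17 → 25/42 = 0.59524
  class_3: TP=37, FP=11+13+0=24 → 37/61 = 0.60656
Macro-precision = mean = (0.70270 + 0.80851 + 0.59524 + 0.60656) / 4 = 0.6783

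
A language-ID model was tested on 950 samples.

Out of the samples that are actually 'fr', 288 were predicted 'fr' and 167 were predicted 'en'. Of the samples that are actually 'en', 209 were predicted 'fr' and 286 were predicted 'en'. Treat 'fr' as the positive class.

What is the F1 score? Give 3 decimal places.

0.605

Precision = TP/(TP+FP) = 288/497 = 0.5795
Recall = TP/(TP+FN) = 288/455 = 0.6330
F1 = 2·TP/(2·TP+FP+FN) = 576/952 = 0.605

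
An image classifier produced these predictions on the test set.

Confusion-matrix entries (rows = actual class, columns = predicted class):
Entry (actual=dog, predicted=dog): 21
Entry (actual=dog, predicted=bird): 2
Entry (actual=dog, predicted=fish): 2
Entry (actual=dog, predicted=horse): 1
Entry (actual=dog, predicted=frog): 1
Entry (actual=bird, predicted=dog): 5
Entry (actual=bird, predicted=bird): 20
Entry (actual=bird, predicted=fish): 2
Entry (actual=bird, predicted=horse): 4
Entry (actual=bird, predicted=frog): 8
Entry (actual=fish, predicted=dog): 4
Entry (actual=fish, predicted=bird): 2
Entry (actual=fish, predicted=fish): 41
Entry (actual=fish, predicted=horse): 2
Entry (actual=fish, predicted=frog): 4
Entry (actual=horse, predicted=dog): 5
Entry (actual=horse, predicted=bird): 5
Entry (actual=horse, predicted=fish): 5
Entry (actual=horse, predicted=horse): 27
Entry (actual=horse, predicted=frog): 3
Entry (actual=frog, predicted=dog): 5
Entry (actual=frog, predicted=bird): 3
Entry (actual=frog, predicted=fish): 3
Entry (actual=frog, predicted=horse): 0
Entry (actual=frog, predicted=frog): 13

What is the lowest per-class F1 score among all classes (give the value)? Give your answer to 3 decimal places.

0.491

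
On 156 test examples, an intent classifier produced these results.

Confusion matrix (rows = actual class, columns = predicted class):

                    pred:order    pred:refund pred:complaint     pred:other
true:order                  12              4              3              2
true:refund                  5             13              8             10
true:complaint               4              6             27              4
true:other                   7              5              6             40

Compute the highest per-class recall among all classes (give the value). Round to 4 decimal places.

0.6897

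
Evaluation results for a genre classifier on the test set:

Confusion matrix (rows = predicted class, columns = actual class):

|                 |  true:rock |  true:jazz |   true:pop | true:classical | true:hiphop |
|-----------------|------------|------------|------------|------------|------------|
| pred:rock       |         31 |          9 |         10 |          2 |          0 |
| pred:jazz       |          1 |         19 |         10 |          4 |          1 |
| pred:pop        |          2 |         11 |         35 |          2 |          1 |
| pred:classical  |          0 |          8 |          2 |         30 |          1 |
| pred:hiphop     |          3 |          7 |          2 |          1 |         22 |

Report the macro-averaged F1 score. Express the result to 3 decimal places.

Per-class F1 score (2·TP/(2·TP+FP+FN)):
  rock: TP=31, FP=9+10+2+0=21, FN=1+2+0+3=6 → 62/89 = 0.6966
  jazz: TP=19, FP=1+10+4+1=16, FN=9+11+8+7=35 → 38/89 = 0.4270
  pop: TP=35, FP=2+11+2+1=16, FN=10+10+2+2=24 → 70/110 = 0.6364
  classical: TP=30, FP=0+8+2+1=11, FN=2+4+2+1=9 → 60/80 = 0.7500
  hiphop: TP=22, FP=3+7+2+1=13, FN=0+1+1+1=3 → 44/60 = 0.7333
Macro-F1 score = mean = (0.6966 + 0.4270 + 0.6364 + 0.7500 + 0.7333) / 5 = 0.649

0.649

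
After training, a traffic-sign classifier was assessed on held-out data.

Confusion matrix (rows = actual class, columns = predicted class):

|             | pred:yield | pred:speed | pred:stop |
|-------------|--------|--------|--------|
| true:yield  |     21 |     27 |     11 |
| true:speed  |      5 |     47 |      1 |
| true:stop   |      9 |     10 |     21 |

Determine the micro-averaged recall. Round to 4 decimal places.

0.5855

Micro-averaging pools counts across classes: ΣTP=89, ΣFP=63, ΣFN=63.
Micro-recall = TP/(TP+FN) on pooled counts = 0.5855 (equals overall accuracy in single-label multiclass).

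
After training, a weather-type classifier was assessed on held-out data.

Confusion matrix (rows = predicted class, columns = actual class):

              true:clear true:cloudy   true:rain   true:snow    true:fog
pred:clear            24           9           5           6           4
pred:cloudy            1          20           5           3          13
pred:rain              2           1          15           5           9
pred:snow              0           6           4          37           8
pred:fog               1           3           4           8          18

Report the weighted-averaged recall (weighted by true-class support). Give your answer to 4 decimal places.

Per-class recall (TP/(TP+FN)):
  clear: TP=24, FN=1+2+0+1=4 → 24/28 = 0.85714
  cloudy: TP=20, FN=9+1+6+3=19 → 20/39 = 0.51282
  rain: TP=15, FN=5+5+4+4=18 → 15/33 = 0.45455
  snow: TP=37, FN=6+3+5+8=22 → 37/59 = 0.62712
  fog: TP=18, FN=4+13+9+8=34 → 18/52 = 0.34615
Weighted-recall = Σ (supportᵢ/N)·recallᵢ with N=211: (28/211)·0.85714 + (39/211)·0.51282 + (33/211)·0.45455 + (59/211)·0.62712 + (52/211)·0.34615 = 0.5403

0.5403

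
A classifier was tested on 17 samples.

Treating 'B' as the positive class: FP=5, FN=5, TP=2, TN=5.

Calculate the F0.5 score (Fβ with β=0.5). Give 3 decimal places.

Fβ = (1+β²)·TP / ((1+β²)·TP + β²·FN + FP), with β²=1/4
= 1.25·2 / (1.25·2 + 0.25·5 + 5) = 0.286

0.286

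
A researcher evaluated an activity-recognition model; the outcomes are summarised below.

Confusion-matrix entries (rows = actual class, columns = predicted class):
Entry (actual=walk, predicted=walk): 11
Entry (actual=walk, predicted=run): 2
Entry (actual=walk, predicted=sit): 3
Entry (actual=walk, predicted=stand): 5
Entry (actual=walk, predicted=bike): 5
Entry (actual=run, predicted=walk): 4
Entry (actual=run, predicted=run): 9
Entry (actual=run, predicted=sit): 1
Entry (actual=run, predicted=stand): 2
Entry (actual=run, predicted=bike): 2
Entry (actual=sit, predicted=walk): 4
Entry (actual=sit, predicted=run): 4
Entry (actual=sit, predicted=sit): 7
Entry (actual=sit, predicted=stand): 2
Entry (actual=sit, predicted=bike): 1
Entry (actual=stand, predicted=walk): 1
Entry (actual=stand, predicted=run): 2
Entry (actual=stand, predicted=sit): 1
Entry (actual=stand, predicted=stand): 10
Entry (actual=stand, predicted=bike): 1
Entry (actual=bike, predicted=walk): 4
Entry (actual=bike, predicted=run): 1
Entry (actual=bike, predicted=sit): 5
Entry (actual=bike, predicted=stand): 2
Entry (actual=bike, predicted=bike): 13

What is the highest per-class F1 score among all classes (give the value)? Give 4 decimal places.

0.5556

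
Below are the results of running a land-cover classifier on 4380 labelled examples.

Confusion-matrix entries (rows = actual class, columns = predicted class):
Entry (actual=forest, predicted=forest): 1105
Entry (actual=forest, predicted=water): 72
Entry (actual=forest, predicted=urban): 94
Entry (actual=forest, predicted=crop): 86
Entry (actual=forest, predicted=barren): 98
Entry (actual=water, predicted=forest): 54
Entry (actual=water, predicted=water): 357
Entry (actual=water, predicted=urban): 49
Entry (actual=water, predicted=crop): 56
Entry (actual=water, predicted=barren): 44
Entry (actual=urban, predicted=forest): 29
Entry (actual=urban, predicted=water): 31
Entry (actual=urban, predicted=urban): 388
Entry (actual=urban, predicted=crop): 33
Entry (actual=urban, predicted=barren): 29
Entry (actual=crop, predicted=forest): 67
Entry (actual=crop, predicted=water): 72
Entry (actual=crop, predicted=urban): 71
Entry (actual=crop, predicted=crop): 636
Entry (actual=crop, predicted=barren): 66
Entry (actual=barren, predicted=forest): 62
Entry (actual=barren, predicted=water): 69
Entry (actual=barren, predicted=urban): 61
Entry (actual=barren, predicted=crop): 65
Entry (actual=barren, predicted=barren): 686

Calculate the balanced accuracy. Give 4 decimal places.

0.7165

Balanced accuracy = mean of per-class recall.
  forest: recall = 1105/1455 = 0.75945
  water: recall = 357/560 = 0.63750
  urban: recall = 388/510 = 0.76078
  crop: recall = 636/912 = 0.69737
  barren: recall = 686/943 = 0.72747
Mean = (0.75945 + 0.63750 + 0.76078 + 0.69737 + 0.72747) / 5 = 0.7165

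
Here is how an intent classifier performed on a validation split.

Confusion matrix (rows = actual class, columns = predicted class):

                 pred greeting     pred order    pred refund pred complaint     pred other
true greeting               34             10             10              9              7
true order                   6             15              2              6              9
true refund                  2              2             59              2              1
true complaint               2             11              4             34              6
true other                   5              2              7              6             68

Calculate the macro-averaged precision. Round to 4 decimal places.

Per-class precision (TP/(TP+FP)):
  greeting: TP=34, FP=6+2+2+5=15 → 34/49 = 0.69388
  order: TP=15, FP=10+2+11+2=25 → 15/40 = 0.37500
  refund: TP=59, FP=10+2+4+7=23 → 59/82 = 0.71951
  complaint: TP=34, FP=9+6+2+6=23 → 34/57 = 0.59649
  other: TP=68, FP=7+9+1+6=23 → 68/91 = 0.74725
Macro-precision = mean = (0.69388 + 0.37500 + 0.71951 + 0.59649 + 0.74725) / 5 = 0.6264

0.6264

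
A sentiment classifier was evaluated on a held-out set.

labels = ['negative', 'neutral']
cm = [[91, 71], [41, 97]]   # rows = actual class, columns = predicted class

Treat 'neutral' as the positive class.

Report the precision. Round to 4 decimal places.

Precision = TP/(TP+FP) = 97/(97+71) = 97/168 = 0.5774

0.5774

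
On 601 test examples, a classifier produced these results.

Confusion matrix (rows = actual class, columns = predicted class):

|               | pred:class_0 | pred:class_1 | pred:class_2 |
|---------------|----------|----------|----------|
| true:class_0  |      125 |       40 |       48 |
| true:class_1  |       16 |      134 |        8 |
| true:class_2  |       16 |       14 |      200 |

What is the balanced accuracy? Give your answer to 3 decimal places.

Balanced accuracy = mean of per-class recall.
  class_0: recall = 125/213 = 0.5869
  class_1: recall = 134/158 = 0.8481
  class_2: recall = 200/230 = 0.8696
Mean = (0.5869 + 0.8481 + 0.8696) / 3 = 0.768

0.768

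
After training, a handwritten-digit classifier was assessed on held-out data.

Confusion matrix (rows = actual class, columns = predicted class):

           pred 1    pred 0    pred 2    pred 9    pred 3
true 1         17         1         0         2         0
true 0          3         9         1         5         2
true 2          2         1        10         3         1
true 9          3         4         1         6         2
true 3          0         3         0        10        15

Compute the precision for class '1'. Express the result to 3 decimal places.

Take TP from the diagonal, FP from the rest of the '1' prediction marginal, FN from the rest of the '1' actual marginal.
precision = TP/(TP+FP).
1: TP=17, FP=3+2+3+0=8 → 17/25 = 0.6800

0.680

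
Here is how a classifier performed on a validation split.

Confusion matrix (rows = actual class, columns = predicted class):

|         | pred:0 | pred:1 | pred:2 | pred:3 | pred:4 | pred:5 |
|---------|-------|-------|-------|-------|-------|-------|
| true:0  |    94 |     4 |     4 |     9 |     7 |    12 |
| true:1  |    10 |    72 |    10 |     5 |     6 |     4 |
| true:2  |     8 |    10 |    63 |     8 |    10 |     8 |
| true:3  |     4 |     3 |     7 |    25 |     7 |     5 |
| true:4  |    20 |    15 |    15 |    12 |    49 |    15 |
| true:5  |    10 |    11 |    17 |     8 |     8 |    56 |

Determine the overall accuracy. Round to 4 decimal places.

0.5689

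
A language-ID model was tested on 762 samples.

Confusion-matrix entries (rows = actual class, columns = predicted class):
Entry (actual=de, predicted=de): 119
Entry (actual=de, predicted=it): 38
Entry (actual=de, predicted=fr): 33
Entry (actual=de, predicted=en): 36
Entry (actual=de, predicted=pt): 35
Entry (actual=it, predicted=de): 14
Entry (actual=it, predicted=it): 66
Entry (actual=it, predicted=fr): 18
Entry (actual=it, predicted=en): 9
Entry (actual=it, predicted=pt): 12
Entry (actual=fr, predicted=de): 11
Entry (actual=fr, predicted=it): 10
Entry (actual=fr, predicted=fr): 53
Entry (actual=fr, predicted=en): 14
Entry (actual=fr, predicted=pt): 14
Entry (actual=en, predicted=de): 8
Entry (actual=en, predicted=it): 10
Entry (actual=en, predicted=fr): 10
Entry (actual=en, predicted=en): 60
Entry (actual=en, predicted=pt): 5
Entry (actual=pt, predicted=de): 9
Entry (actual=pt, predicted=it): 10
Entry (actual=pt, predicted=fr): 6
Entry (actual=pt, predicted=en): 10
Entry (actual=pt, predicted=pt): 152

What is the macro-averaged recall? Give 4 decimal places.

0.5976

Per-class recall (TP/(TP+FN)):
  de: TP=119, FN=38+33+36+35=142 → 119/261 = 0.45594
  it: TP=66, FN=14+18+9+12=53 → 66/119 = 0.55462
  fr: TP=53, FN=11+10+14+14=49 → 53/102 = 0.51961
  en: TP=60, FN=8+10+10+5=33 → 60/93 = 0.64516
  pt: TP=152, FN=9+10+6+10=35 → 152/187 = 0.81283
Macro-recall = mean = (0.45594 + 0.55462 + 0.51961 + 0.64516 + 0.81283) / 5 = 0.5976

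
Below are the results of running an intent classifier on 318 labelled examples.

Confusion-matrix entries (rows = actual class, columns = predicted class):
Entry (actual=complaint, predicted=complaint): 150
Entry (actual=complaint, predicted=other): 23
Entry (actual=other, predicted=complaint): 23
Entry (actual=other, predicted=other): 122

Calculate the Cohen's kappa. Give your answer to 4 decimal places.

Observed agreement pₒ = trace/N = 272/318 = 0.85535
Expected agreement pₑ = Σ (rowᵢ·colᵢ)/N² = (173·173 + 145·145)/318² = 0.50388
κ = (pₒ − pₑ)/(1 − pₑ) = (0.85535 − 0.50388)/(1 − 0.50388) = 0.7084

0.7084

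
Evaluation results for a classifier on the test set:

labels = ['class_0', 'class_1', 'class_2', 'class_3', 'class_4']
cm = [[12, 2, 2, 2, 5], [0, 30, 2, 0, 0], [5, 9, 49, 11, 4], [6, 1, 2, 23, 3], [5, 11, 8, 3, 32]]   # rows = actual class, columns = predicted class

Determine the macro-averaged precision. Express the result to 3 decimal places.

Per-class precision (TP/(TP+FP)):
  class_0: TP=12, FP=0+5+6+5=16 → 12/28 = 0.4286
  class_1: TP=30, FP=2+9+1+11=23 → 30/53 = 0.5660
  class_2: TP=49, FP=2+2+2+8=14 → 49/63 = 0.7778
  class_3: TP=23, FP=2+0+11+3=16 → 23/39 = 0.5897
  class_4: TP=32, FP=5+0+4+3=12 → 32/44 = 0.7273
Macro-precision = mean = (0.4286 + 0.5660 + 0.7778 + 0.5897 + 0.7273) / 5 = 0.618

0.618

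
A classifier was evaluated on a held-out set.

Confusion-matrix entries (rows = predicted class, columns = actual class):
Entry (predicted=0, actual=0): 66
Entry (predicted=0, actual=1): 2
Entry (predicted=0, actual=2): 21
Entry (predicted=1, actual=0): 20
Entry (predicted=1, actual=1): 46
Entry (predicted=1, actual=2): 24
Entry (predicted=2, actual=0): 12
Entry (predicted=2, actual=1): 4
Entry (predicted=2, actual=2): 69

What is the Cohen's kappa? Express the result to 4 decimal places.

Observed agreement pₒ = trace/N = 181/264 = 0.68561
Expected agreement pₑ = Σ (rowᵢ·colᵢ)/N² = (98·89 + 52·90 + 114·85)/264² = 0.33132
κ = (pₒ − pₑ)/(1 − pₑ) = (0.68561 − 0.33132)/(1 − 0.33132) = 0.5298

0.5298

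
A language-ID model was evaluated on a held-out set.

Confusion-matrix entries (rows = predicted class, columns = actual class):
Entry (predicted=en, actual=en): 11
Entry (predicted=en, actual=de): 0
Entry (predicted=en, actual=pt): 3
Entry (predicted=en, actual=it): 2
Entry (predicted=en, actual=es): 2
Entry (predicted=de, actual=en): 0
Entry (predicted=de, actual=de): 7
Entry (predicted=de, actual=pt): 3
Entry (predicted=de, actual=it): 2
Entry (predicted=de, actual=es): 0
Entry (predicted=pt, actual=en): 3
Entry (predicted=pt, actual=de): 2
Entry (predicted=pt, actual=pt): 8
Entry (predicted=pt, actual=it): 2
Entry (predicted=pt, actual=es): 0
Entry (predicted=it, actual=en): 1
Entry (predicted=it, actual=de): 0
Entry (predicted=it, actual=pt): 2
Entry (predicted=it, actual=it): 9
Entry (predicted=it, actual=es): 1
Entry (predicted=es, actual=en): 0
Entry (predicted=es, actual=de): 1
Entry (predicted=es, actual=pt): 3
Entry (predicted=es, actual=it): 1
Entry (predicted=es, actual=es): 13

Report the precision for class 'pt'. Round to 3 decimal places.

One-vs-rest for 'pt': TP = diagonal; FP = other classes predicted 'pt'; FN = 'pt' predicted as other.
precision = TP/(TP+FP).
pt: TP=8, FP=3+2+2+0=7 → 8/15 = 0.5333

0.533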